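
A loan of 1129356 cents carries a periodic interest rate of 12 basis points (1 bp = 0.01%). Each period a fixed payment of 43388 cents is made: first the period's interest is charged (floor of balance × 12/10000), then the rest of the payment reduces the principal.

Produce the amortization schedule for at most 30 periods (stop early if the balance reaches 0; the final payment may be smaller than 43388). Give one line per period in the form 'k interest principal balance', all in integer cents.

1. interest=⌊1129356·12/10000⌋=1355; principal=43388-1355=42033; balance=1129356-42033=1087323
2. interest=⌊1087323·12/10000⌋=1304; principal=43388-1304=42084; balance=1087323-42084=1045239
3. interest=⌊1045239·12/10000⌋=1254; principal=43388-1254=42134; balance=1045239-42134=1003105
4. interest=⌊1003105·12/10000⌋=1203; principal=43388-1203=42185; balance=1003105-42185=960920
5. interest=⌊960920·12/10000⌋=1153; principal=43388-1153=42235; balance=960920-42235=918685
6. interest=⌊918685·12/10000⌋=1102; principal=43388-1102=42286; balance=918685-42286=876399
7. interest=⌊876399·12/10000⌋=1051; principal=43388-1051=42337; balance=876399-42337=834062
8. interest=⌊834062·12/10000⌋=1000; principal=43388-1000=42388; balance=834062-42388=791674
9. interest=⌊791674·12/10000⌋=950; principal=43388-950=42438; balance=791674-42438=749236
10. interest=⌊749236·12/10000⌋=899; principal=43388-899=42489; balance=749236-42489=706747
11. interest=⌊706747·12/10000⌋=848; principal=43388-848=42540; balance=706747-42540=664207
12. interest=⌊664207·12/10000⌋=797; principal=43388-797=42591; balance=664207-42591=621616
13. interest=⌊621616·12/10000⌋=745; principal=43388-745=42643; balance=621616-42643=578973
14. interest=⌊578973·12/10000⌋=694; principal=43388-694=42694; balance=578973-42694=536279
15. interest=⌊536279·12/10000⌋=643; principal=43388-643=42745; balance=536279-42745=493534
16. interest=⌊493534·12/10000⌋=592; principal=43388-592=42796; balance=493534-42796=450738
17. interest=⌊450738·12/10000⌋=540; principal=43388-540=42848; balance=450738-42848=407890
18. interest=⌊407890·12/10000⌋=489; principal=43388-489=42899; balance=407890-42899=364991
19. interest=⌊364991·12/10000⌋=437; principal=43388-437=42951; balance=364991-42951=322040
20. interest=⌊322040·12/10000⌋=386; principal=43388-386=43002; balance=322040-43002=279038
21. interest=⌊279038·12/10000⌋=334; principal=43388-334=43054; balance=279038-43054=235984
22. interest=⌊235984·12/10000⌋=283; principal=43388-283=43105; balance=235984-43105=192879
23. interest=⌊192879·12/10000⌋=231; principal=43388-231=43157; balance=192879-43157=149722
24. interest=⌊149722·12/10000⌋=179; principal=43388-179=43209; balance=149722-43209=106513
25. interest=⌊106513·12/10000⌋=127; principal=43388-127=43261; balance=106513-43261=63252
26. interest=⌊63252·12/10000⌋=75; principal=43388-75=43313; balance=63252-43313=19939
27. interest=⌊19939·12/10000⌋=23; principal=min(43388-23,19939)=19939; balance=19939-19939=0

1 1355 42033 1087323
2 1304 42084 1045239
3 1254 42134 1003105
4 1203 42185 960920
5 1153 42235 918685
6 1102 42286 876399
7 1051 42337 834062
8 1000 42388 791674
9 950 42438 749236
10 899 42489 706747
11 848 42540 664207
12 797 42591 621616
13 745 42643 578973
14 694 42694 536279
15 643 42745 493534
16 592 42796 450738
17 540 42848 407890
18 489 42899 364991
19 437 42951 322040
20 386 43002 279038
21 334 43054 235984
22 283 43105 192879
23 231 43157 149722
24 179 43209 106513
25 127 43261 63252
26 75 43313 19939
27 23 19939 0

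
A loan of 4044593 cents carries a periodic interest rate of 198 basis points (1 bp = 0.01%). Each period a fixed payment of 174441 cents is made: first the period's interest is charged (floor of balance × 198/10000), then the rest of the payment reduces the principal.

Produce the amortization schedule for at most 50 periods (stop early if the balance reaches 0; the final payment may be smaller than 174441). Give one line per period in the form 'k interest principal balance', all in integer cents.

1 80082 94359 3950234
2 78214 96227 3854007
3 76309 98132 3755875
4 74366 100075 3655800
5 72384 102057 3553743
6 70364 104077 3449666
7 68303 106138 3343528
8 66201 108240 3235288
9 64058 110383 3124905
10 61873 112568 3012337
11 59644 114797 2897540
12 57371 117070 2780470
13 55053 119388 2661082
14 52689 121752 2539330
15 50278 124163 2415167
16 47820 126621 2288546
17 45313 129128 2159418
18 42756 131685 2027733
19 40149 134292 1893441
20 37490 136951 1756490
21 34778 139663 1616827
22 32013 142428 1474399
23 29193 145248 1329151
24 26317 148124 1181027
25 23384 151057 1029970
26 20393 154048 875922
27 17343 157098 718824
28 14232 160209 558615
29 11060 163381 395234
30 7825 166616 228618
31 4526 169915 58703
32 1162 58703 0

1. interest=⌊4044593·198/10000⌋=80082; principal=174441-80082=94359; balance=4044593-94359=3950234
2. interest=⌊3950234·198/10000⌋=78214; principal=174441-78214=96227; balance=3950234-96227=3854007
3. interest=⌊3854007·198/10000⌋=76309; principal=174441-76309=98132; balance=3854007-98132=3755875
4. interest=⌊3755875·198/10000⌋=74366; principal=174441-74366=100075; balance=3755875-100075=3655800
5. interest=⌊3655800·198/10000⌋=72384; principal=174441-72384=102057; balance=3655800-102057=3553743
6. interest=⌊3553743·198/10000⌋=70364; principal=174441-70364=104077; balance=3553743-104077=3449666
7. interest=⌊3449666·198/10000⌋=68303; principal=174441-68303=106138; balance=3449666-106138=3343528
8. interest=⌊3343528·198/10000⌋=66201; principal=174441-66201=108240; balance=3343528-108240=3235288
9. interest=⌊3235288·198/10000⌋=64058; principal=174441-64058=110383; balance=3235288-110383=3124905
10. interest=⌊3124905·198/10000⌋=61873; principal=174441-61873=112568; balance=3124905-112568=3012337
11. interest=⌊3012337·198/10000⌋=59644; principal=174441-59644=114797; balance=3012337-114797=2897540
12. interest=⌊2897540·198/10000⌋=57371; principal=174441-57371=117070; balance=2897540-117070=2780470
13. interest=⌊2780470·198/10000⌋=55053; principal=174441-55053=119388; balance=2780470-119388=2661082
14. interest=⌊2661082·198/10000⌋=52689; principal=174441-52689=121752; balance=2661082-121752=2539330
15. interest=⌊2539330·198/10000⌋=50278; principal=174441-50278=124163; balance=2539330-124163=2415167
16. interest=⌊2415167·198/10000⌋=47820; principal=174441-47820=126621; balance=2415167-126621=2288546
17. interest=⌊2288546·198/10000⌋=45313; principal=174441-45313=129128; balance=2288546-129128=2159418
18. interest=⌊2159418·198/10000⌋=42756; principal=174441-42756=131685; balance=2159418-131685=2027733
19. interest=⌊2027733·198/10000⌋=40149; principal=174441-40149=134292; balance=2027733-134292=1893441
20. interest=⌊1893441·198/10000⌋=37490; principal=174441-37490=136951; balance=1893441-136951=1756490
21. interest=⌊1756490·198/10000⌋=34778; principal=174441-34778=139663; balance=1756490-139663=1616827
22. interest=⌊1616827·198/10000⌋=32013; principal=174441-32013=142428; balance=1616827-142428=1474399
23. interest=⌊1474399·198/10000⌋=29193; principal=174441-29193=145248; balance=1474399-145248=1329151
24. interest=⌊1329151·198/10000⌋=26317; principal=174441-26317=148124; balance=1329151-148124=1181027
25. interest=⌊1181027·198/10000⌋=23384; principal=174441-23384=151057; balance=1181027-151057=1029970
26. interest=⌊1029970·198/10000⌋=20393; principal=174441-20393=154048; balance=1029970-154048=875922
27. interest=⌊875922·198/10000⌋=17343; principal=174441-17343=157098; balance=875922-157098=718824
28. interest=⌊718824·198/10000⌋=14232; principal=174441-14232=160209; balance=718824-160209=558615
29. interest=⌊558615·198/10000⌋=11060; principal=174441-11060=163381; balance=558615-163381=395234
30. interest=⌊395234·198/10000⌋=7825; principal=174441-7825=166616; balance=395234-166616=228618
31. interest=⌊228618·198/10000⌋=4526; principal=174441-4526=169915; balance=228618-169915=58703
32. interest=⌊58703·198/10000⌋=1162; principal=min(174441-1162,58703)=58703; balance=58703-58703=0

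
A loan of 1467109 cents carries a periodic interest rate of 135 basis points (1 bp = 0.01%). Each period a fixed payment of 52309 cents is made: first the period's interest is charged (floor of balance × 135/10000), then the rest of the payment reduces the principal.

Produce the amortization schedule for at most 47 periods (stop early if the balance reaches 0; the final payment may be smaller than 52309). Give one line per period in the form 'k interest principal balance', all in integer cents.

1. interest=⌊1467109·135/10000⌋=19805; principal=52309-19805=32504; balance=1467109-32504=1434605
2. interest=⌊1434605·135/10000⌋=19367; principal=52309-19367=32942; balance=1434605-32942=1401663
3. interest=⌊1401663·135/10000⌋=18922; principal=52309-18922=33387; balance=1401663-33387=1368276
4. interest=⌊1368276·135/10000⌋=18471; principal=52309-18471=33838; balance=1368276-33838=1334438
5. interest=⌊1334438·135/10000⌋=18014; principal=52309-18014=34295; balance=1334438-34295=1300143
6. interest=⌊1300143·135/10000⌋=17551; principal=52309-17551=34758; balance=1300143-34758=1265385
7. interest=⌊1265385·135/10000⌋=17082; principal=52309-17082=35227; balance=1265385-35227=1230158
8. interest=⌊1230158·135/10000⌋=16607; principal=52309-16607=35702; balance=1230158-35702=1194456
9. interest=⌊1194456·135/10000⌋=16125; principal=52309-16125=36184; balance=1194456-36184=1158272
10. interest=⌊1158272·135/10000⌋=15636; principal=52309-15636=36673; balance=1158272-36673=1121599
11. interest=⌊1121599·135/10000⌋=15141; principal=52309-15141=37168; balance=1121599-37168=1084431
12. interest=⌊1084431·135/10000⌋=14639; principal=52309-14639=37670; balance=1084431-37670=1046761
13. interest=⌊1046761·135/10000⌋=14131; principal=52309-14131=38178; balance=1046761-38178=1008583
14. interest=⌊1008583·135/10000⌋=13615; principal=52309-13615=38694; balance=1008583-38694=969889
15. interest=⌊969889·135/10000⌋=13093; principal=52309-13093=39216; balance=969889-39216=930673
16. interest=⌊930673·135/10000⌋=12564; principal=52309-12564=39745; balance=930673-39745=890928
17. interest=⌊890928·135/10000⌋=12027; principal=52309-12027=40282; balance=890928-40282=850646
18. interest=⌊850646·135/10000⌋=11483; principal=52309-11483=40826; balance=850646-40826=809820
19. interest=⌊809820·135/10000⌋=10932; principal=52309-10932=41377; balance=809820-41377=768443
20. interest=⌊768443·135/10000⌋=10373; principal=52309-10373=41936; balance=768443-41936=726507
21. interest=⌊726507·135/10000⌋=9807; principal=52309-9807=42502; balance=726507-42502=684005
22. interest=⌊684005·135/10000⌋=9234; principal=52309-9234=43075; balance=684005-43075=640930
23. interest=⌊640930·135/10000⌋=8652; principal=52309-8652=43657; balance=640930-43657=597273
24. interest=⌊597273·135/10000⌋=8063; principal=52309-8063=44246; balance=597273-44246=553027
25. interest=⌊553027·135/10000⌋=7465; principal=52309-7465=44844; balance=553027-44844=508183
26. interest=⌊508183·135/10000⌋=6860; principal=52309-6860=45449; balance=508183-45449=462734
27. interest=⌊462734·135/10000⌋=6246; principal=52309-6246=46063; balance=462734-46063=416671
28. interest=⌊416671·135/10000⌋=5625; principal=52309-5625=46684; balance=416671-46684=369987
29. interest=⌊369987·135/10000⌋=4994; principal=52309-4994=47315; balance=369987-47315=322672
30. interest=⌊322672·135/10000⌋=4356; principal=52309-4356=47953; balance=322672-47953=274719
31. interest=⌊274719·135/10000⌋=3708; principal=52309-3708=48601; balance=274719-48601=226118
32. interest=⌊226118·135/10000⌋=3052; principal=52309-3052=49257; balance=226118-49257=176861
33. interest=⌊176861·135/10000⌋=2387; principal=52309-2387=49922; balance=176861-49922=126939
34. interest=⌊126939·135/10000⌋=1713; principal=52309-1713=50596; balance=126939-50596=76343
35. interest=⌊76343·135/10000⌋=1030; principal=52309-1030=51279; balance=76343-51279=25064
36. interest=⌊25064·135/10000⌋=338; principal=min(52309-338,25064)=25064; balance=25064-25064=0

1 19805 32504 1434605
2 19367 32942 1401663
3 18922 33387 1368276
4 18471 33838 1334438
5 18014 34295 1300143
6 17551 34758 1265385
7 17082 35227 1230158
8 16607 35702 1194456
9 16125 36184 1158272
10 15636 36673 1121599
11 15141 37168 1084431
12 14639 37670 1046761
13 14131 38178 1008583
14 13615 38694 969889
15 13093 39216 930673
16 12564 39745 890928
17 12027 40282 850646
18 11483 40826 809820
19 10932 41377 768443
20 10373 41936 726507
21 9807 42502 684005
22 9234 43075 640930
23 8652 43657 597273
24 8063 44246 553027
25 7465 44844 508183
26 6860 45449 462734
27 6246 46063 416671
28 5625 46684 369987
29 4994 47315 322672
30 4356 47953 274719
31 3708 48601 226118
32 3052 49257 176861
33 2387 49922 126939
34 1713 50596 76343
35 1030 51279 25064
36 338 25064 0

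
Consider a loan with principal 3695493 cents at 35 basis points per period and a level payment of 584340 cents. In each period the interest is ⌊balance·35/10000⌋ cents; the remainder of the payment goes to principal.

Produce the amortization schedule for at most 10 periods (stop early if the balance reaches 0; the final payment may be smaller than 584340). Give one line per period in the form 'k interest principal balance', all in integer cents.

1. interest=⌊3695493·35/10000⌋=12934; principal=584340-12934=571406; balance=3695493-571406=3124087
2. interest=⌊3124087·35/10000⌋=10934; principal=584340-10934=573406; balance=3124087-573406=2550681
3. interest=⌊2550681·35/10000⌋=8927; principal=584340-8927=575413; balance=2550681-575413=1975268
4. interest=⌊1975268·35/10000⌋=6913; principal=584340-6913=577427; balance=1975268-577427=1397841
5. interest=⌊1397841·35/10000⌋=4892; principal=584340-4892=579448; balance=1397841-579448=818393
6. interest=⌊818393·35/10000⌋=2864; principal=584340-2864=581476; balance=818393-581476=236917
7. interest=⌊236917·35/10000⌋=829; principal=min(584340-829,236917)=236917; balance=236917-236917=0

1 12934 571406 3124087
2 10934 573406 2550681
3 8927 575413 1975268
4 6913 577427 1397841
5 4892 579448 818393
6 2864 581476 236917
7 829 236917 0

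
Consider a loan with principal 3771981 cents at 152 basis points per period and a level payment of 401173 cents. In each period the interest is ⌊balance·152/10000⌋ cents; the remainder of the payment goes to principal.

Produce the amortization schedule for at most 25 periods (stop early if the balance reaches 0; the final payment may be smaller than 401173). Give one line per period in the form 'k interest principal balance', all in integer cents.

1. interest=⌊3771981·152/10000⌋=57334; principal=401173-57334=343839; balance=3771981-343839=3428142
2. interest=⌊3428142·152/10000⌋=52107; principal=401173-52107=349066; balance=3428142-349066=3079076
3. interest=⌊3079076·152/10000⌋=46801; principal=401173-46801=354372; balance=3079076-354372=2724704
4. interest=⌊2724704·152/10000⌋=41415; principal=401173-41415=359758; balance=2724704-359758=2364946
5. interest=⌊2364946·152/10000⌋=35947; principal=401173-35947=365226; balance=2364946-365226=1999720
6. interest=⌊1999720·152/10000⌋=30395; principal=401173-30395=370778; balance=1999720-370778=1628942
7. interest=⌊1628942·152/10000⌋=24759; principal=401173-24759=376414; balance=1628942-376414=1252528
8. interest=⌊1252528·152/10000⌋=19038; principal=401173-19038=382135; balance=1252528-382135=870393
9. interest=⌊870393·152/10000⌋=13229; principal=401173-13229=387944; balance=870393-387944=482449
10. interest=⌊482449·152/10000⌋=7333; principal=401173-7333=393840; balance=482449-393840=88609
11. interest=⌊88609·152/10000⌋=1346; principal=min(401173-1346,88609)=88609; balance=88609-88609=0

1 57334 343839 3428142
2 52107 349066 3079076
3 46801 354372 2724704
4 41415 359758 2364946
5 35947 365226 1999720
6 30395 370778 1628942
7 24759 376414 1252528
8 19038 382135 870393
9 13229 387944 482449
10 7333 393840 88609
11 1346 88609 0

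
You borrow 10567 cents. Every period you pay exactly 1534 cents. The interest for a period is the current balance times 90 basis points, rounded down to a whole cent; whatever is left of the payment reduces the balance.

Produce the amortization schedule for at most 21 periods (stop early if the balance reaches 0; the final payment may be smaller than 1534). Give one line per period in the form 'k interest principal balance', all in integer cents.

1 95 1439 9128
2 82 1452 7676
3 69 1465 6211
4 55 1479 4732
5 42 1492 3240
6 29 1505 1735
7 15 1519 216
8 1 216 0

1. interest=⌊10567·90/10000⌋=95; principal=1534-95=1439; balance=10567-1439=9128
2. interest=⌊9128·90/10000⌋=82; principal=1534-82=1452; balance=9128-1452=7676
3. interest=⌊7676·90/10000⌋=69; principal=1534-69=1465; balance=7676-1465=6211
4. interest=⌊6211·90/10000⌋=55; principal=1534-55=1479; balance=6211-1479=4732
5. interest=⌊4732·90/10000⌋=42; principal=1534-42=1492; balance=4732-1492=3240
6. interest=⌊3240·90/10000⌋=29; principal=1534-29=1505; balance=3240-1505=1735
7. interest=⌊1735·90/10000⌋=15; principal=1534-15=1519; balance=1735-1519=216
8. interest=⌊216·90/10000⌋=1; principal=min(1534-1,216)=216; balance=216-216=0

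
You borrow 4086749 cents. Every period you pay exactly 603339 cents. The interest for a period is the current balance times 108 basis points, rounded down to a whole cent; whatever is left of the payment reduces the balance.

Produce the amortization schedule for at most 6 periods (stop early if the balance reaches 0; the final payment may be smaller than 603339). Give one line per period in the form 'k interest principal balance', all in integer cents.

1. interest=⌊4086749·108/10000⌋=44136; principal=603339-44136=559203; balance=4086749-559203=3527546
2. interest=⌊3527546·108/10000⌋=38097; principal=603339-38097=565242; balance=3527546-565242=2962304
3. interest=⌊2962304·108/10000⌋=31992; principal=603339-31992=571347; balance=2962304-571347=2390957
4. interest=⌊2390957·108/10000⌋=25822; principal=603339-25822=577517; balance=2390957-577517=1813440
5. interest=⌊1813440·108/10000⌋=19585; principal=603339-19585=583754; balance=1813440-583754=1229686
6. interest=⌊1229686·108/10000⌋=13280; principal=603339-13280=590059; balance=1229686-590059=639627

1 44136 559203 3527546
2 38097 565242 2962304
3 31992 571347 2390957
4 25822 577517 1813440
5 19585 583754 1229686
6 13280 590059 639627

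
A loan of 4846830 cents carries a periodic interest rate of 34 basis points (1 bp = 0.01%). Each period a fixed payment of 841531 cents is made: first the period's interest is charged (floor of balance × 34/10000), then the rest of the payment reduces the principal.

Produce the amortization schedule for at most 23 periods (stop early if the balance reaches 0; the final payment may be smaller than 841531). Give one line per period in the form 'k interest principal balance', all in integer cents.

1 16479 825052 4021778
2 13674 827857 3193921
3 10859 830672 2363249
4 8035 833496 1529753
5 5201 836330 693423
6 2357 693423 0

1. interest=⌊4846830·34/10000⌋=16479; principal=841531-16479=825052; balance=4846830-825052=4021778
2. interest=⌊4021778·34/10000⌋=13674; principal=841531-13674=827857; balance=4021778-827857=3193921
3. interest=⌊3193921·34/10000⌋=10859; principal=841531-10859=830672; balance=3193921-830672=2363249
4. interest=⌊2363249·34/10000⌋=8035; principal=841531-8035=833496; balance=2363249-833496=1529753
5. interest=⌊1529753·34/10000⌋=5201; principal=841531-5201=836330; balance=1529753-836330=693423
6. interest=⌊693423·34/10000⌋=2357; principal=min(841531-2357,693423)=693423; balance=693423-693423=0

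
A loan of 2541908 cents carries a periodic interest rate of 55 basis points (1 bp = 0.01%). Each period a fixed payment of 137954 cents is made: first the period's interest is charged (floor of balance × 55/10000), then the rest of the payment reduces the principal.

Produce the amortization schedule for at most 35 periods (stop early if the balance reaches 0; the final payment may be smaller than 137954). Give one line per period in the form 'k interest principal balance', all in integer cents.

1. interest=⌊2541908·55/10000⌋=13980; principal=137954-13980=123974; balance=2541908-123974=2417934
2. interest=⌊2417934·55/10000⌋=13298; principal=137954-13298=124656; balance=2417934-124656=2293278
3. interest=⌊2293278·55/10000⌋=12613; principal=137954-12613=125341; balance=2293278-125341=2167937
4. interest=⌊2167937·55/10000⌋=11923; principal=137954-11923=126031; balance=2167937-126031=2041906
5. interest=⌊2041906·55/10000⌋=11230; principal=137954-11230=126724; balance=2041906-126724=1915182
6. interest=⌊1915182·55/10000⌋=10533; principal=137954-10533=127421; balance=1915182-127421=1787761
7. interest=⌊1787761·55/10000⌋=9832; principal=137954-9832=128122; balance=1787761-128122=1659639
8. interest=⌊1659639·55/10000⌋=9128; principal=137954-9128=128826; balance=1659639-128826=1530813
9. interest=⌊1530813·55/10000⌋=8419; principal=137954-8419=129535; balance=1530813-129535=1401278
10. interest=⌊1401278·55/10000⌋=7707; principal=137954-7707=130247; balance=1401278-130247=1271031
11. interest=⌊1271031·55/10000⌋=6990; principal=137954-6990=130964; balance=1271031-130964=1140067
12. interest=⌊1140067·55/10000⌋=6270; principal=137954-6270=131684; balance=1140067-131684=1008383
13. interest=⌊1008383·55/10000⌋=5546; principal=137954-5546=132408; balance=1008383-132408=875975
14. interest=⌊875975·55/10000⌋=4817; principal=137954-4817=133137; balance=875975-133137=742838
15. interest=⌊742838·55/10000⌋=4085; principal=137954-4085=133869; balance=742838-133869=608969
16. interest=⌊608969·55/10000⌋=3349; principal=137954-3349=134605; balance=608969-134605=474364
17. interest=⌊474364·55/10000⌋=2609; principal=137954-2609=135345; balance=474364-135345=339019
18. interest=⌊339019·55/10000⌋=1864; principal=137954-1864=136090; balance=339019-136090=202929
19. interest=⌊202929·55/10000⌋=1116; principal=137954-1116=136838; balance=202929-136838=66091
20. interest=⌊66091·55/10000⌋=363; principal=min(137954-363,66091)=66091; balance=66091-66091=0

1 13980 123974 2417934
2 13298 124656 2293278
3 12613 125341 2167937
4 11923 126031 2041906
5 11230 126724 1915182
6 10533 127421 1787761
7 9832 128122 1659639
8 9128 128826 1530813
9 8419 129535 1401278
10 7707 130247 1271031
11 6990 130964 1140067
12 6270 131684 1008383
13 5546 132408 875975
14 4817 133137 742838
15 4085 133869 608969
16 3349 134605 474364
17 2609 135345 339019
18 1864 136090 202929
19 1116 136838 66091
20 363 66091 0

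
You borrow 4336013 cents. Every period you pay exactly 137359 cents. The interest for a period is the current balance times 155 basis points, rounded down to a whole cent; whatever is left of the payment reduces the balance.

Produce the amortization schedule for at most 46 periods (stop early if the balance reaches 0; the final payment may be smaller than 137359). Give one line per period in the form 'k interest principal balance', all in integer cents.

1 67208 70151 4265862
2 66120 71239 4194623
3 65016 72343 4122280
4 63895 73464 4048816
5 62756 74603 3974213
6 61600 75759 3898454
7 60426 76933 3821521
8 59233 78126 3743395
9 58022 79337 3664058
10 56792 80567 3583491
11 55544 81815 3501676
12 54275 83084 3418592
13 52988 84371 3334221
14 51680 85679 3248542
15 50352 87007 3161535
16 49003 88356 3073179
17 47634 89725 2983454
18 46243 91116 2892338
19 44831 92528 2799810
20 43397 93962 2705848
21 41940 95419 2610429
22 40461 96898 2513531
23 38959 98400 2415131
24 37434 99925 2315206
25 35885 101474 2213732
26 34312 103047 2110685
27 32715 104644 2006041
28 31093 106266 1899775
29 29446 107913 1791862
30 27773 109586 1682276
31 26075 111284 1570992
32 24350 113009 1457983
33 22598 114761 1343222
34 20819 116540 1226682
35 19013 118346 1108336
36 17179 120180 988156
37 15316 122043 866113
38 13424 123935 742178
39 11503 125856 616322
40 9552 127807 488515
41 7571 129788 358727
42 5560 131799 226928
43 3517 133842 93086
44 1442 93086 0

1. interest=⌊4336013·155/10000⌋=67208; principal=137359-67208=70151; balance=4336013-70151=4265862
2. interest=⌊4265862·155/10000⌋=66120; principal=137359-66120=71239; balance=4265862-71239=4194623
3. interest=⌊4194623·155/10000⌋=65016; principal=137359-65016=72343; balance=4194623-72343=4122280
4. interest=⌊4122280·155/10000⌋=63895; principal=137359-63895=73464; balance=4122280-73464=4048816
5. interest=⌊4048816·155/10000⌋=62756; principal=137359-62756=74603; balance=4048816-74603=3974213
6. interest=⌊3974213·155/10000⌋=61600; principal=137359-61600=75759; balance=3974213-75759=3898454
7. interest=⌊3898454·155/10000⌋=60426; principal=137359-60426=76933; balance=3898454-76933=3821521
8. interest=⌊3821521·155/10000⌋=59233; principal=137359-59233=78126; balance=3821521-78126=3743395
9. interest=⌊3743395·155/10000⌋=58022; principal=137359-58022=79337; balance=3743395-79337=3664058
10. interest=⌊3664058·155/10000⌋=56792; principal=137359-56792=80567; balance=3664058-80567=3583491
11. interest=⌊3583491·155/10000⌋=55544; principal=137359-55544=81815; balance=3583491-81815=3501676
12. interest=⌊3501676·155/10000⌋=54275; principal=137359-54275=83084; balance=3501676-83084=3418592
13. interest=⌊3418592·155/10000⌋=52988; principal=137359-52988=84371; balance=3418592-84371=3334221
14. interest=⌊3334221·155/10000⌋=51680; principal=137359-51680=85679; balance=3334221-85679=3248542
15. interest=⌊3248542·155/10000⌋=50352; principal=137359-50352=87007; balance=3248542-87007=3161535
16. interest=⌊3161535·155/10000⌋=49003; principal=137359-49003=88356; balance=3161535-88356=3073179
17. interest=⌊3073179·155/10000⌋=47634; principal=137359-47634=89725; balance=3073179-89725=2983454
18. interest=⌊2983454·155/10000⌋=46243; principal=137359-46243=91116; balance=2983454-91116=2892338
19. interest=⌊2892338·155/10000⌋=44831; principal=137359-44831=92528; balance=2892338-92528=2799810
20. interest=⌊2799810·155/10000⌋=43397; principal=137359-43397=93962; balance=2799810-93962=2705848
21. interest=⌊2705848·155/10000⌋=41940; principal=137359-41940=95419; balance=2705848-95419=2610429
22. interest=⌊2610429·155/10000⌋=40461; principal=137359-40461=96898; balance=2610429-96898=2513531
23. interest=⌊2513531·155/10000⌋=38959; principal=137359-38959=98400; balance=2513531-98400=2415131
24. interest=⌊2415131·155/10000⌋=37434; principal=137359-37434=99925; balance=2415131-99925=2315206
25. interest=⌊2315206·155/10000⌋=35885; principal=137359-35885=101474; balance=2315206-101474=2213732
26. interest=⌊2213732·155/10000⌋=34312; principal=137359-34312=103047; balance=2213732-103047=2110685
27. interest=⌊2110685·155/10000⌋=32715; principal=137359-32715=104644; balance=2110685-104644=2006041
28. interest=⌊2006041·155/10000⌋=31093; principal=137359-31093=106266; balance=2006041-106266=1899775
29. interest=⌊1899775·155/10000⌋=29446; principal=137359-29446=107913; balance=1899775-107913=1791862
30. interest=⌊1791862·155/10000⌋=27773; principal=137359-27773=109586; balance=1791862-109586=1682276
31. interest=⌊1682276·155/10000⌋=26075; principal=137359-26075=111284; balance=1682276-111284=1570992
32. interest=⌊1570992·155/10000⌋=24350; principal=137359-24350=113009; balance=1570992-113009=1457983
33. interest=⌊1457983·155/10000⌋=22598; principal=137359-22598=114761; balance=1457983-114761=1343222
34. interest=⌊1343222·155/10000⌋=20819; principal=137359-20819=116540; balance=1343222-116540=1226682
35. interest=⌊1226682·155/10000⌋=19013; principal=137359-19013=118346; balance=1226682-118346=1108336
36. interest=⌊1108336·155/10000⌋=17179; principal=137359-17179=120180; balance=1108336-120180=988156
37. interest=⌊988156·155/10000⌋=15316; principal=137359-15316=122043; balance=988156-122043=866113
38. interest=⌊866113·155/10000⌋=13424; principal=137359-13424=123935; balance=866113-123935=742178
39. interest=⌊742178·155/10000⌋=11503; principal=137359-11503=125856; balance=742178-125856=616322
40. interest=⌊616322·155/10000⌋=9552; principal=137359-9552=127807; balance=616322-127807=488515
41. interest=⌊488515·155/10000⌋=7571; principal=137359-7571=129788; balance=488515-129788=358727
42. interest=⌊358727·155/10000⌋=5560; principal=137359-5560=131799; balance=358727-131799=226928
43. interest=⌊226928·155/10000⌋=3517; principal=137359-3517=133842; balance=226928-133842=93086
44. interest=⌊93086·155/10000⌋=1442; principal=min(137359-1442,93086)=93086; balance=93086-93086=0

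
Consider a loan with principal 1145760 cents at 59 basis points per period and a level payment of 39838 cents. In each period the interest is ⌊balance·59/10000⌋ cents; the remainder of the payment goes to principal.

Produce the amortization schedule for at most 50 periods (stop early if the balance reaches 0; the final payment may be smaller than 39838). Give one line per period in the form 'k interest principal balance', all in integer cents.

1 6759 33079 1112681
2 6564 33274 1079407
3 6368 33470 1045937
4 6171 33667 1012270
5 5972 33866 978404
6 5772 34066 944338
7 5571 34267 910071
8 5369 34469 875602
9 5166 34672 840930
10 4961 34877 806053
11 4755 35083 770970
12 4548 35290 735680
13 4340 35498 700182
14 4131 35707 664475
15 3920 35918 628557
16 3708 36130 592427
17 3495 36343 556084
18 3280 36558 519526
19 3065 36773 482753
20 2848 36990 445763
21 2630 37208 408555
22 2410 37428 371127
23 2189 37649 333478
24 1967 37871 295607
25 1744 38094 257513
26 1519 38319 219194
27 1293 38545 180649
28 1065 38773 141876
29 837 39001 102875
30 606 39232 63643
31 375 39463 24180
32 142 24180 0

1. interest=⌊1145760·59/10000⌋=6759; principal=39838-6759=33079; balance=1145760-33079=1112681
2. interest=⌊1112681·59/10000⌋=6564; principal=39838-6564=33274; balance=1112681-33274=1079407
3. interest=⌊1079407·59/10000⌋=6368; principal=39838-6368=33470; balance=1079407-33470=1045937
4. interest=⌊1045937·59/10000⌋=6171; principal=39838-6171=33667; balance=1045937-33667=1012270
5. interest=⌊1012270·59/10000⌋=5972; principal=39838-5972=33866; balance=1012270-33866=978404
6. interest=⌊978404·59/10000⌋=5772; principal=39838-5772=34066; balance=978404-34066=944338
7. interest=⌊944338·59/10000⌋=5571; principal=39838-5571=34267; balance=944338-34267=910071
8. interest=⌊910071·59/10000⌋=5369; principal=39838-5369=34469; balance=910071-34469=875602
9. interest=⌊875602·59/10000⌋=5166; principal=39838-5166=34672; balance=875602-34672=840930
10. interest=⌊840930·59/10000⌋=4961; principal=39838-4961=34877; balance=840930-34877=806053
11. interest=⌊806053·59/10000⌋=4755; principal=39838-4755=35083; balance=806053-35083=770970
12. interest=⌊770970·59/10000⌋=4548; principal=39838-4548=35290; balance=770970-35290=735680
13. interest=⌊735680·59/10000⌋=4340; principal=39838-4340=35498; balance=735680-35498=700182
14. interest=⌊700182·59/10000⌋=4131; principal=39838-4131=35707; balance=700182-35707=664475
15. interest=⌊664475·59/10000⌋=3920; principal=39838-3920=35918; balance=664475-35918=628557
16. interest=⌊628557·59/10000⌋=3708; principal=39838-3708=36130; balance=628557-36130=592427
17. interest=⌊592427·59/10000⌋=3495; principal=39838-3495=36343; balance=592427-36343=556084
18. interest=⌊556084·59/10000⌋=3280; principal=39838-3280=36558; balance=556084-36558=519526
19. interest=⌊519526·59/10000⌋=3065; principal=39838-3065=36773; balance=519526-36773=482753
20. interest=⌊482753·59/10000⌋=2848; principal=39838-2848=36990; balance=482753-36990=445763
21. interest=⌊445763·59/10000⌋=2630; principal=39838-2630=37208; balance=445763-37208=408555
22. interest=⌊408555·59/10000⌋=2410; principal=39838-2410=37428; balance=408555-37428=371127
23. interest=⌊371127·59/10000⌋=2189; principal=39838-2189=37649; balance=371127-37649=333478
24. interest=⌊333478·59/10000⌋=1967; principal=39838-1967=37871; balance=333478-37871=295607
25. interest=⌊295607·59/10000⌋=1744; principal=39838-1744=38094; balance=295607-38094=257513
26. interest=⌊257513·59/10000⌋=1519; principal=39838-1519=38319; balance=257513-38319=219194
27. interest=⌊219194·59/10000⌋=1293; principal=39838-1293=38545; balance=219194-38545=180649
28. interest=⌊180649·59/10000⌋=1065; principal=39838-1065=38773; balance=180649-38773=141876
29. interest=⌊141876·59/10000⌋=837; principal=39838-837=39001; balance=141876-39001=102875
30. interest=⌊102875·59/10000⌋=606; principal=39838-606=39232; balance=102875-39232=63643
31. interest=⌊63643·59/10000⌋=375; principal=39838-375=39463; balance=63643-39463=24180
32. interest=⌊24180·59/10000⌋=142; principal=min(39838-142,24180)=24180; balance=24180-24180=0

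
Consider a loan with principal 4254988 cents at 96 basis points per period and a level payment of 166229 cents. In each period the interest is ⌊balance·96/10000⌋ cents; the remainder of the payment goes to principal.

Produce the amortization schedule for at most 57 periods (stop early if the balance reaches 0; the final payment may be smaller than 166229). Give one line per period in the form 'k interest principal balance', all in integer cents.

1. interest=⌊4254988·96/10000⌋=40847; principal=166229-40847=125382; balance=4254988-125382=4129606
2. interest=⌊4129606·96/10000⌋=39644; principal=166229-39644=126585; balance=4129606-126585=4003021
3. interest=⌊4003021·96/10000⌋=38429; principal=166229-38429=127800; balance=4003021-127800=3875221
4. interest=⌊3875221·96/10000⌋=37202; principal=166229-37202=129027; balance=3875221-129027=3746194
5. interest=⌊3746194·96/10000⌋=35963; principal=166229-35963=130266; balance=3746194-130266=3615928
6. interest=⌊3615928·96/10000⌋=34712; principal=166229-34712=131517; balance=3615928-131517=3484411
7. interest=⌊3484411·96/10000⌋=33450; principal=166229-33450=132779; balance=3484411-132779=3351632
8. interest=⌊3351632·96/10000⌋=32175; principal=166229-32175=134054; balance=3351632-134054=3217578
9. interest=⌊3217578·96/10000⌋=30888; principal=166229-30888=135341; balance=3217578-135341=3082237
10. interest=⌊3082237·96/10000⌋=29589; principal=166229-29589=136640; balance=3082237-136640=2945597
11. interest=⌊2945597·96/10000⌋=28277; principal=166229-28277=137952; balance=2945597-137952=2807645
12. interest=⌊2807645·96/10000⌋=26953; principal=166229-26953=139276; balance=2807645-139276=2668369
13. interest=⌊2668369·96/10000⌋=25616; principal=166229-25616=140613; balance=2668369-140613=2527756
14. interest=⌊2527756·96/10000⌋=24266; principal=166229-24266=141963; balance=2527756-141963=2385793
15. interest=⌊2385793·96/10000⌋=22903; principal=166229-22903=143326; balance=2385793-143326=2242467
16. interest=⌊2242467·96/10000⌋=21527; principal=166229-21527=144702; balance=2242467-144702=2097765
17. interest=⌊2097765·96/10000⌋=20138; principal=166229-20138=146091; balance=2097765-146091=1951674
18. interest=⌊1951674·96/10000⌋=18736; principal=166229-18736=147493; balance=1951674-147493=1804181
19. interest=⌊1804181·96/10000⌋=17320; principal=166229-17320=148909; balance=1804181-148909=1655272
20. interest=⌊1655272·96/10000⌋=15890; principal=166229-15890=150339; balance=1655272-150339=1504933
21. interest=⌊1504933·96/10000⌋=14447; principal=166229-14447=151782; balance=1504933-151782=1353151
22. interest=⌊1353151·96/10000⌋=12990; principal=166229-12990=153239; balance=1353151-153239=1199912
23. interest=⌊1199912·96/10000⌋=11519; principal=166229-11519=154710; balance=1199912-154710=1045202
24. interest=⌊1045202·96/10000⌋=10033; principal=166229-10033=156196; balance=1045202-156196=889006
25. interest=⌊889006·96/10000⌋=8534; principal=166229-8534=157695; balance=889006-157695=731311
26. interest=⌊731311·96/10000⌋=7020; principal=166229-7020=159209; balance=731311-159209=572102
27. interest=⌊572102·96/10000⌋=5492; principal=166229-5492=160737; balance=572102-160737=411365
28. interest=⌊411365·96/10000⌋=3949; principal=166229-3949=162280; balance=411365-162280=249085
29. interest=⌊249085·96/10000⌋=2391; principal=166229-2391=163838; balance=249085-163838=85247
30. interest=⌊85247·96/10000⌋=818; principal=min(166229-818,85247)=85247; balance=85247-85247=0

1 40847 125382 4129606
2 39644 126585 4003021
3 38429 127800 3875221
4 37202 129027 3746194
5 35963 130266 3615928
6 34712 131517 3484411
7 33450 132779 3351632
8 32175 134054 3217578
9 30888 135341 3082237
10 29589 136640 2945597
11 28277 137952 2807645
12 26953 139276 2668369
13 25616 140613 2527756
14 24266 141963 2385793
15 22903 143326 2242467
16 21527 144702 2097765
17 20138 146091 1951674
18 18736 147493 1804181
19 17320 148909 1655272
20 15890 150339 1504933
21 14447 151782 1353151
22 12990 153239 1199912
23 11519 154710 1045202
24 10033 156196 889006
25 8534 157695 731311
26 7020 159209 572102
27 5492 160737 411365
28 3949 162280 249085
29 2391 163838 85247
30 818 85247 0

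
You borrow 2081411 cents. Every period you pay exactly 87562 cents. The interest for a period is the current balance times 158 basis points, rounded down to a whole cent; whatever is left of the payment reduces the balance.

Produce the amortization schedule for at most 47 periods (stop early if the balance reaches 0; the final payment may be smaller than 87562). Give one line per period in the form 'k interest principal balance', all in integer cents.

1 32886 54676 2026735
2 32022 55540 1971195
3 31144 56418 1914777
4 30253 57309 1857468
5 29347 58215 1799253
6 28428 59134 1740119
7 27493 60069 1680050
8 26544 61018 1619032
9 25580 61982 1557050
10 24601 62961 1494089
11 23606 63956 1430133
12 22596 64966 1365167
13 21569 65993 1299174
14 20526 67036 1232138
15 19467 68095 1164043
16 18391 69171 1094872
17 17298 70264 1024608
18 16188 71374 953234
19 15061 72501 880733
20 13915 73647 807086
21 12751 74811 732275
22 11569 75993 656282
23 10369 77193 579089
24 9149 78413 500676
25 7910 79652 421024
26 6652 80910 340114
27 5373 82189 257925
28 4075 83487 174438
29 2756 84806 89632
30 1416 86146 3486
31 55 3486 0

1. interest=⌊2081411·158/10000⌋=32886; principal=87562-32886=54676; balance=2081411-54676=2026735
2. interest=⌊2026735·158/10000⌋=32022; principal=87562-32022=55540; balance=2026735-55540=1971195
3. interest=⌊1971195·158/10000⌋=31144; principal=87562-31144=56418; balance=1971195-56418=1914777
4. interest=⌊1914777·158/10000⌋=30253; principal=87562-30253=57309; balance=1914777-57309=1857468
5. interest=⌊1857468·158/10000⌋=29347; principal=87562-29347=58215; balance=1857468-58215=1799253
6. interest=⌊1799253·158/10000⌋=28428; principal=87562-28428=59134; balance=1799253-59134=1740119
7. interest=⌊1740119·158/10000⌋=27493; principal=87562-27493=60069; balance=1740119-60069=1680050
8. interest=⌊1680050·158/10000⌋=26544; principal=87562-26544=61018; balance=1680050-61018=1619032
9. interest=⌊1619032·158/10000⌋=25580; principal=87562-25580=61982; balance=1619032-61982=1557050
10. interest=⌊1557050·158/10000⌋=24601; principal=87562-24601=62961; balance=1557050-62961=1494089
11. interest=⌊1494089·158/10000⌋=23606; principal=87562-23606=63956; balance=1494089-63956=1430133
12. interest=⌊1430133·158/10000⌋=22596; principal=87562-22596=64966; balance=1430133-64966=1365167
13. interest=⌊1365167·158/10000⌋=21569; principal=87562-21569=65993; balance=1365167-65993=1299174
14. interest=⌊1299174·158/10000⌋=20526; principal=87562-20526=67036; balance=1299174-67036=1232138
15. interest=⌊1232138·158/10000⌋=19467; principal=87562-19467=68095; balance=1232138-68095=1164043
16. interest=⌊1164043·158/10000⌋=18391; principal=87562-18391=69171; balance=1164043-69171=1094872
17. interest=⌊1094872·158/10000⌋=17298; principal=87562-17298=70264; balance=1094872-70264=1024608
18. interest=⌊1024608·158/10000⌋=16188; principal=87562-16188=71374; balance=1024608-71374=953234
19. interest=⌊953234·158/10000⌋=15061; principal=87562-15061=72501; balance=953234-72501=880733
20. interest=⌊880733·158/10000⌋=13915; principal=87562-13915=73647; balance=880733-73647=807086
21. interest=⌊807086·158/10000⌋=12751; principal=87562-12751=74811; balance=807086-74811=732275
22. interest=⌊732275·158/10000⌋=11569; principal=87562-11569=75993; balance=732275-75993=656282
23. interest=⌊656282·158/10000⌋=10369; principal=87562-10369=77193; balance=656282-77193=579089
24. interest=⌊579089·158/10000⌋=9149; principal=87562-9149=78413; balance=579089-78413=500676
25. interest=⌊500676·158/10000⌋=7910; principal=87562-7910=79652; balance=500676-79652=421024
26. interest=⌊421024·158/10000⌋=6652; principal=87562-6652=80910; balance=421024-80910=340114
27. interest=⌊340114·158/10000⌋=5373; principal=87562-5373=82189; balance=340114-82189=257925
28. interest=⌊257925·158/10000⌋=4075; principal=87562-4075=83487; balance=257925-83487=174438
29. interest=⌊174438·158/10000⌋=2756; principal=87562-2756=84806; balance=174438-84806=89632
30. interest=⌊89632·158/10000⌋=1416; principal=87562-1416=86146; balance=89632-86146=3486
31. interest=⌊3486·158/10000⌋=55; principal=min(87562-55,3486)=3486; balance=3486-3486=0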